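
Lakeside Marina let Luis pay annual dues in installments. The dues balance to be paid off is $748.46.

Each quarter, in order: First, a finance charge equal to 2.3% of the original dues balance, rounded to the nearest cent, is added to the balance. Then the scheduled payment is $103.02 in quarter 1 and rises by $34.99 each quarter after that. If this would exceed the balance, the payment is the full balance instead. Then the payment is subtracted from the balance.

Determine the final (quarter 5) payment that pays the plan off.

Quarter 1: opening $748.46; interest $17.21 → $765.67; payment $103.02; balance $662.65
Quarter 2: opening $662.65; interest $17.21 → $679.86; payment $138.01; balance $541.85
Quarter 3: opening $541.85; interest $17.21 → $559.06; payment $173.00; balance $386.06
Quarter 4: opening $386.06; interest $17.21 → $403.27; payment $207.99; balance $195.28
Quarter 5: opening $195.28; interest $17.21 → $212.49; payment $212.49; balance $0.00

$212.49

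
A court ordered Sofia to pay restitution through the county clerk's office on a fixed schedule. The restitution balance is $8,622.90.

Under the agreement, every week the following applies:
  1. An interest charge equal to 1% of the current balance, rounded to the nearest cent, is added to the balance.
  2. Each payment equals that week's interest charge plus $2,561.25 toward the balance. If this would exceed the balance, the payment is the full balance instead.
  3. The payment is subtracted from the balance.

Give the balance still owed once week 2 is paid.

$3,500.40

Week 1: $8,622.90 +$86.23 interest = $8,709.13; pay $2,647.48 → $6,061.65
Week 2: $6,061.65 +$60.62 interest = $6,122.27; pay $2,621.87 → $3,500.40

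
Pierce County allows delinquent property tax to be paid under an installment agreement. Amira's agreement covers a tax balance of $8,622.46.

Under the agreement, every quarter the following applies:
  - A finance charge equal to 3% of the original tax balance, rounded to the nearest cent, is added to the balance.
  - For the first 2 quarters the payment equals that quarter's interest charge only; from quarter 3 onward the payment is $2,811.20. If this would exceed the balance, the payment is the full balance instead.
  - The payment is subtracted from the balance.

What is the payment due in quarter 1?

Quarter 1: opening $8,622.46; interest $258.67 → $8,881.13; payment $258.67; balance $8,622.46

$258.67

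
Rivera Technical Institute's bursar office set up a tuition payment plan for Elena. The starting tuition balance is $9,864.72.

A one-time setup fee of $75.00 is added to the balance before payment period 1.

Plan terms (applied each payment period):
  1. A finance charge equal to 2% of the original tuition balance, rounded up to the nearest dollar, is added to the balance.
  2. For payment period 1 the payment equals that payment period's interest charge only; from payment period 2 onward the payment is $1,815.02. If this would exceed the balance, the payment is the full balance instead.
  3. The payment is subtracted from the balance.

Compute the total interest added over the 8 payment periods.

$1,584.00

Payment period 1: opening $9,939.72; interest $198.00 → $10,137.72; payment $198.00; balance $9,939.72
Payment period 2: opening $9,939.72; interest $198.00 → $10,137.72; payment $1,815.02; balance $8,322.70
Payment period 3: opening $8,322.70; interest $198.00 → $8,520.70; payment $1,815.02; balance $6,705.68
Payment period 4: opening $6,705.68; interest $198.00 → $6,903.68; payment $1,815.02; balance $5,088.66
Payment period 5: opening $5,088.66; interest $198.00 → $5,286.66; payment $1,815.02; balance $3,471.64
Payment period 6: opening $3,471.64; interest $198.00 → $3,669.64; payment $1,815.02; balance $1,854.62
Payment period 7: opening $1,854.62; interest $198.00 → $2,052.62; payment $1,815.02; balance $237.60
Payment period 8: opening $237.60; interest $198.00 → $435.60; payment $435.60; balance $0.00
Total interest: $198.00 + $198.00 + $198.00 + $198.00 + $198.00 + $198.00 + $198.00 + $198.00 = $1,584.00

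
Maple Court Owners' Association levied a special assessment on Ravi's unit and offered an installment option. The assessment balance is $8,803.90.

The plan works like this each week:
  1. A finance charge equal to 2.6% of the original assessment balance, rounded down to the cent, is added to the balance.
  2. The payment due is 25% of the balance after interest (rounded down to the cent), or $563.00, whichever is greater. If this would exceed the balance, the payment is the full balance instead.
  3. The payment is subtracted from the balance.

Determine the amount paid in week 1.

$2,258.20

Week 1: $8,803.90 +$228.90 interest = $9,032.80; pay $2,258.20 → $6,774.60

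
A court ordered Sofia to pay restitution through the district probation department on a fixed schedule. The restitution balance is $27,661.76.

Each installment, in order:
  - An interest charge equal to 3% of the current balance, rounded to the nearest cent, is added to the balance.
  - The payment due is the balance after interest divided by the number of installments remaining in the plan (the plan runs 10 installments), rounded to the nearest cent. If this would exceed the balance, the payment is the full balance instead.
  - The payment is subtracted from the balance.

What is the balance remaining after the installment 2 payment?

$23,477.08

# | Opening | Interest | Payment | End bal
1 | $27,661.76 | $829.85 | $2,849.16 | $25,642.45
2 | $25,642.45 | $769.27 | $2,934.64 | $23,477.08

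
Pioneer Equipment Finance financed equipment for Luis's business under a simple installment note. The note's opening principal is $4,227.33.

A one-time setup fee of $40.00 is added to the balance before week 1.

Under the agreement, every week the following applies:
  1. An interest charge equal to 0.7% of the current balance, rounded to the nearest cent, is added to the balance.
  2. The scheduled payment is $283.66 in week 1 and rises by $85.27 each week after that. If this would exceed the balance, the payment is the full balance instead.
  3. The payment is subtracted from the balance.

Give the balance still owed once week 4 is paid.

Week 1: $4,267.33 +$29.87 interest = $4,297.20; pay $283.66 → $4,013.54
Week 2: $4,013.54 +$28.09 interest = $4,041.63; pay $368.93 → $3,672.70
Week 3: $3,672.70 +$25.71 interest = $3,698.41; pay $454.20 → $3,244.21
Week 4: $3,244.21 +$22.71 interest = $3,266.92; pay $539.47 → $2,727.45

$2,727.45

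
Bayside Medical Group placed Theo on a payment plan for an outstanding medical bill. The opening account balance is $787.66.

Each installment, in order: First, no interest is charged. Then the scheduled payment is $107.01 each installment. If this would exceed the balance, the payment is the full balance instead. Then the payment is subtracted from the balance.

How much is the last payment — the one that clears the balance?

$38.59

Installment 1: opening $787.66; payment $107.01; balance $680.65
Installment 2: opening $680.65; payment $107.01; balance $573.64
Installment 3: opening $573.64; payment $107.01; balance $466.63
Installment 4: opening $466.63; payment $107.01; balance $359.62
Installment 5: opening $359.62; payment $107.01; balance $252.61
Installment 6: opening $252.61; payment $107.01; balance $145.60
Installment 7: opening $145.60; payment $107.01; balance $38.59
Installment 8: opening $38.59; payment $38.59; balance $0.00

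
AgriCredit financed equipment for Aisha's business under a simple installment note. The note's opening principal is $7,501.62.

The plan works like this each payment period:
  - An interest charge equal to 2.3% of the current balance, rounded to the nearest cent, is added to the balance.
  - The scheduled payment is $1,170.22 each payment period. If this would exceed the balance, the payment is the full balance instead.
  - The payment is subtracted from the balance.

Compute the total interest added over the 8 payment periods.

$707.37

Payment period 1: opening $7,501.62; interest $172.54 → $7,674.16; payment $1,170.22; balance $6,503.94
Payment period 2: opening $6,503.94; interest $149.59 → $6,653.53; payment $1,170.22; balance $5,483.31
Payment period 3: opening $5,483.31; interest $126.12 → $5,609.43; payment $1,170.22; balance $4,439.21
Payment period 4: opening $4,439.21; interest $102.10 → $4,541.31; payment $1,170.22; balance $3,371.09
Payment period 5: opening $3,371.09; interest $77.54 → $3,448.63; payment $1,170.22; balance $2,278.41
Payment period 6: opening $2,278.41; interest $52.40 → $2,330.81; payment $1,170.22; balance $1,160.59
Payment period 7: opening $1,160.59; interest $26.69 → $1,187.28; payment $1,170.22; balance $17.06
Payment period 8: opening $17.06; interest $0.39 → $17.45; payment $17.45; balance $0.00
Total interest: $172.54 + $149.59 + $126.12 + $102.10 + $77.54 + $52.40 + $26.69 + $0.39 = $707.37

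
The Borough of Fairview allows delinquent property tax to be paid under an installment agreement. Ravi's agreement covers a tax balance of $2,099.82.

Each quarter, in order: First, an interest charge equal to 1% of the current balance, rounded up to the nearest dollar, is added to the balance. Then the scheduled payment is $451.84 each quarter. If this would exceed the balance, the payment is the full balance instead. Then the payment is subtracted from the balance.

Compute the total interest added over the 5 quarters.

$63.00

# | Opening | Interest | Payment | End bal
1 | $2,099.82 | $21.00 | $451.84 | $1,668.98
2 | $1,668.98 | $17.00 | $451.84 | $1,234.14
3 | $1,234.14 | $13.00 | $451.84 | $795.30
4 | $795.30 | $8.00 | $451.84 | $351.46
5 | $351.46 | $4.00 | $355.46 | $0.00
Total interest: $21.00 + $17.00 + $13.00 + $8.00 + $4.00 = $63.00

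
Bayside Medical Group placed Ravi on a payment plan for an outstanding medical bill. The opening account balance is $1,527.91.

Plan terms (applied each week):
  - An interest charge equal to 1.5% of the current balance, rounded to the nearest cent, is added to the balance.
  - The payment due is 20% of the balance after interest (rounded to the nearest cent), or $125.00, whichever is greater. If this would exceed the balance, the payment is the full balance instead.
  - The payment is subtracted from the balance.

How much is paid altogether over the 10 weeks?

# | Opening | Interest | Payment | End bal
1 | $1,527.91 | $22.92 | $310.17 | $1,240.66
2 | $1,240.66 | $18.61 | $251.85 | $1,007.42
3 | $1,007.42 | $15.11 | $204.51 | $818.02
4 | $818.02 | $12.27 | $166.06 | $664.23
5 | $664.23 | $9.96 | $134.84 | $539.35
6 | $539.35 | $8.09 | $125.00 | $422.44
7 | $422.44 | $6.34 | $125.00 | $303.78
8 | $303.78 | $4.56 | $125.00 | $183.34
9 | $183.34 | $2.75 | $125.00 | $61.09
10 | $61.09 | $0.92 | $62.01 | $0.00
Total paid: $1,629.44

$1,629.44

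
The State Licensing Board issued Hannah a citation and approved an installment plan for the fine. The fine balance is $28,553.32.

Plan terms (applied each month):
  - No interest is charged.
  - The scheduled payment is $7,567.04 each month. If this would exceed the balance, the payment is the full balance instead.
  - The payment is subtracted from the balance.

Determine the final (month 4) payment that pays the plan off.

$5,852.20

# | Opening | Payment | End bal
1 | $28,553.32 | $7,567.04 | $20,986.28
2 | $20,986.28 | $7,567.04 | $13,419.24
3 | $13,419.24 | $7,567.04 | $5,852.20
4 | $5,852.20 | $5,852.20 | $0.00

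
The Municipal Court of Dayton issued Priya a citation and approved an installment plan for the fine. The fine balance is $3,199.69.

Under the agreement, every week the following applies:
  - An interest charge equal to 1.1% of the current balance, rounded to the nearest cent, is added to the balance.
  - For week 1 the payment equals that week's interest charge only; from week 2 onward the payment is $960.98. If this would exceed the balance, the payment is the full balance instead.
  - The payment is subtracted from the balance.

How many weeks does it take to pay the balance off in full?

5

Week 1: opening $3,199.69; interest $35.20 → $3,234.89; payment $35.20; balance $3,199.69
Week 2: opening $3,199.69; interest $35.20 → $3,234.89; payment $960.98; balance $2,273.91
Week 3: opening $2,273.91; interest $25.01 → $2,298.92; payment $960.98; balance $1,337.94
Week 4: opening $1,337.94; interest $14.72 → $1,352.66; payment $960.98; balance $391.68
Week 5: opening $391.68; interest $4.31 → $395.99; payment $395.99; balance $0.00
Balance reaches $0.00 in week 5.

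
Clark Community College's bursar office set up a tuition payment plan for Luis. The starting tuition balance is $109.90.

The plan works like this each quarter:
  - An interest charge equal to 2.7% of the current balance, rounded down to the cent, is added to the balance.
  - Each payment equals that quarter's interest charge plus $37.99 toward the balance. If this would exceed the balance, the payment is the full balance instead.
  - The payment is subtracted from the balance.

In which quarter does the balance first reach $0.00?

Quarter 1: $109.90 +$2.96 interest = $112.86; pay $40.95 → $71.91
Quarter 2: $71.91 +$1.94 interest = $73.85; pay $39.93 → $33.92
Quarter 3: $33.92 +$0.91 interest = $34.83; pay $34.83 → $0.00
Balance reaches $0.00 in quarter 3.

3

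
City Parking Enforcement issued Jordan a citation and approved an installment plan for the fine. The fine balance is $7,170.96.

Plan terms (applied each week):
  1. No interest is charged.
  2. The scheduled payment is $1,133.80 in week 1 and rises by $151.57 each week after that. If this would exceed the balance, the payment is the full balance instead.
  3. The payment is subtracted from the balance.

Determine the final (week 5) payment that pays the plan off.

Week 1: $7,170.96 − $1,133.80 → $6,037.16
Week 2: $6,037.16 − $1,285.37 → $4,751.79
Week 3: $4,751.79 − $1,436.94 → $3,314.85
Week 4: $3,314.85 − $1,588.51 → $1,726.34
Week 5: $1,726.34 − $1,726.34 → $0.00

$1,726.34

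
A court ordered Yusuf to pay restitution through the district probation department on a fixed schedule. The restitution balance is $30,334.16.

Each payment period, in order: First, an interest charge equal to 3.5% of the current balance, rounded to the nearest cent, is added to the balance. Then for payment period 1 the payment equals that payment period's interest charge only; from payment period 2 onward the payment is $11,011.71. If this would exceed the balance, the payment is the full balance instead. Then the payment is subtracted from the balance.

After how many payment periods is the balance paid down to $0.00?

4

Payment period 1: $30,334.16 +$1,061.70 interest = $31,395.86; pay $1,061.70 → $30,334.16
Payment period 2: $30,334.16 +$1,061.70 interest = $31,395.86; pay $11,011.71 → $20,384.15
Payment period 3: $20,384.15 +$713.45 interest = $21,097.60; pay $11,011.71 → $10,085.89
Payment period 4: $10,085.89 +$353.01 interest = $10,438.90; pay $10,438.90 → $0.00
Balance reaches $0.00 in payment period 4.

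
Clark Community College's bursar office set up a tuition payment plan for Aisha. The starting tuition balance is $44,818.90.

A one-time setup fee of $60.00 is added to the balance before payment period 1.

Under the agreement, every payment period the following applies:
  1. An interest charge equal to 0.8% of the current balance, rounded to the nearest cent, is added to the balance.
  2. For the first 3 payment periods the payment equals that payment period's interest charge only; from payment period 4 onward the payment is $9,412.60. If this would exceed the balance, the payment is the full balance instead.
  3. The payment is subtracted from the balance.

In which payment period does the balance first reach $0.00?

Payment period 1: opening $44,878.90; interest $359.03 → $45,237.93; payment $359.03; balance $44,878.90
Payment period 2: opening $44,878.90; interest $359.03 → $45,237.93; payment $359.03; balance $44,878.90
Payment period 3: opening $44,878.90; interest $359.03 → $45,237.93; payment $359.03; balance $44,878.90
Payment period 4: opening $44,878.90; interest $359.03 → $45,237.93; payment $9,412.60; balance $35,825.33
Payment period 5: opening $35,825.33; interest $286.60 → $36,111.93; payment $9,412.60; balance $26,699.33
Payment period 6: opening $26,699.33; interest $213.59 → $26,912.92; payment $9,412.60; balance $17,500.32
Payment period 7: opening $17,500.32; interest $140.00 → $17,640.32; payment $9,412.60; balance $8,227.72
Payment period 8: opening $8,227.72; interest $65.82 → $8,293.54; payment $8,293.54; balance $0.00
Balance reaches $0.00 in payment period 8.

8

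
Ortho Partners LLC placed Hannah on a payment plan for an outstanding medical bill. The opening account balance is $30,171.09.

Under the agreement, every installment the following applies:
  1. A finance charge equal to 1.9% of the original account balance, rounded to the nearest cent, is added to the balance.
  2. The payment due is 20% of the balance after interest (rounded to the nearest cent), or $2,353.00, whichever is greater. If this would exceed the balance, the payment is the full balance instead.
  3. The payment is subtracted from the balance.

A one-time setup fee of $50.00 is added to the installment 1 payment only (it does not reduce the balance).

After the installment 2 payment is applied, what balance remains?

Installment 1: opening $30,171.09; interest $573.25 → $30,744.34; payment $6,148.87 (+ $50.00 fee); balance $24,595.47
Installment 2: opening $24,595.47; interest $573.25 → $25,168.72; payment $5,033.74; balance $20,134.98

$20,134.98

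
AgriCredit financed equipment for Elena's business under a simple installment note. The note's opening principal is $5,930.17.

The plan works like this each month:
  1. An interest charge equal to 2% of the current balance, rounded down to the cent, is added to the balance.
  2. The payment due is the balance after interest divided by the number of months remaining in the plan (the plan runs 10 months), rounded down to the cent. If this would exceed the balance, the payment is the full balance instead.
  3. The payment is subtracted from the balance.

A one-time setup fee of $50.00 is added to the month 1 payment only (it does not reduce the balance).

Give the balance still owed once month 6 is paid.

Month 1: $5,930.17 +$118.60 interest = $6,048.77; pay $604.87 (+ $50.00 fee) → $5,443.90
Month 2: $5,443.90 +$108.87 interest = $5,552.77; pay $616.97 → $4,935.80
Month 3: $4,935.80 +$98.71 interest = $5,034.51; pay $629.31 → $4,405.20
Month 4: $4,405.20 +$88.10 interest = $4,493.30; pay $641.90 → $3,851.40
Month 5: $3,851.40 +$77.02 interest = $3,928.42; pay $654.73 → $3,273.69
Month 6: $3,273.69 +$65.47 interest = $3,339.16; pay $667.83 → $2,671.33

$2,671.33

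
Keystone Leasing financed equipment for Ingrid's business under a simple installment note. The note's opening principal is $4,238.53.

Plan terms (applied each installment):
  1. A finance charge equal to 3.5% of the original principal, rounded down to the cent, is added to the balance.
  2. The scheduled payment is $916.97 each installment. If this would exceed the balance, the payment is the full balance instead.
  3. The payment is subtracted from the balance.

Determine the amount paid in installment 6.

$543.72

Installment 1: opening $4,238.53; interest $148.34 → $4,386.87; payment $916.97; balance $3,469.90
Installment 2: opening $3,469.90; interest $148.34 → $3,618.24; payment $916.97; balance $2,701.27
Installment 3: opening $2,701.27; interest $148.34 → $2,849.61; payment $916.97; balance $1,932.64
Installment 4: opening $1,932.64; interest $148.34 → $2,080.98; payment $916.97; balance $1,164.01
Installment 5: opening $1,164.01; interest $148.34 → $1,312.35; payment $916.97; balance $395.38
Installment 6: opening $395.38; interest $148.34 → $543.72; payment $543.72; balance $0.00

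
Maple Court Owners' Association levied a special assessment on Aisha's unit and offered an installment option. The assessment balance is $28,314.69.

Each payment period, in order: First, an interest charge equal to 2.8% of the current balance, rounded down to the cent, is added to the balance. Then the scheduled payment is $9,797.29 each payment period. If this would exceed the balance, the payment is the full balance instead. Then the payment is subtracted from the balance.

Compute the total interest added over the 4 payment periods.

Payment period 1: opening $28,314.69; interest $792.81 → $29,107.50; payment $9,797.29; balance $19,310.21
Payment period 2: opening $19,310.21; interest $540.68 → $19,850.89; payment $9,797.29; balance $10,053.60
Payment period 3: opening $10,053.60; interest $281.50 → $10,335.10; payment $9,797.29; balance $537.81
Payment period 4: opening $537.81; interest $15.05 → $552.86; payment $552.86; balance $0.00
Total interest: $792.81 + $540.68 + $281.50 + $15.05 = $1,630.04

$1,630.04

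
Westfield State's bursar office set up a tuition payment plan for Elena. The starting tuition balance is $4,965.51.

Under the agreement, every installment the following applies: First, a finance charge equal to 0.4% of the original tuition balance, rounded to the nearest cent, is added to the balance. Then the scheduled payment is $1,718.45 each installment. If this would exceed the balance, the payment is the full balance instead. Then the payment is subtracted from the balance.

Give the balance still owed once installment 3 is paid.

# | Opening | Interest | Payment | End bal
1 | $4,965.51 | $19.86 | $1,718.45 | $3,266.92
2 | $3,266.92 | $19.86 | $1,718.45 | $1,568.33
3 | $1,568.33 | $19.86 | $1,588.19 | $0.00

$0.00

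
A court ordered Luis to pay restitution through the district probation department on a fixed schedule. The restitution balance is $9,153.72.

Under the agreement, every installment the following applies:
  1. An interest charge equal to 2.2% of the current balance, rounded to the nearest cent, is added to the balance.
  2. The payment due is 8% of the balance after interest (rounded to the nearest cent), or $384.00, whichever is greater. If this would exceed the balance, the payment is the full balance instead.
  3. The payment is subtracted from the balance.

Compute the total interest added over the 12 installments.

$1,761.14

Installment 1: $9,153.72 +$201.38 interest = $9,355.10; pay $748.41 → $8,606.69
Installment 2: $8,606.69 +$189.35 interest = $8,796.04; pay $703.68 → $8,092.36
Installment 3: $8,092.36 +$178.03 interest = $8,270.39; pay $661.63 → $7,608.76
Installment 4: $7,608.76 +$167.39 interest = $7,776.15; pay $622.09 → $7,154.06
Installment 5: $7,154.06 +$157.39 interest = $7,311.45; pay $584.92 → $6,726.53
Installment 6: $6,726.53 +$147.98 interest = $6,874.51; pay $549.96 → $6,324.55
Installment 7: $6,324.55 +$139.14 interest = $6,463.69; pay $517.10 → $5,946.59
Installment 8: $5,946.59 +$130.82 interest = $6,077.41; pay $486.19 → $5,591.22
Installment 9: $5,591.22 +$123.01 interest = $5,714.23; pay $457.14 → $5,257.09
Installment 10: $5,257.09 +$115.66 interest = $5,372.75; pay $429.82 → $4,942.93
Installment 11: $4,942.93 +$108.74 interest = $5,051.67; pay $404.13 → $4,647.54
Installment 12: $4,647.54 +$102.25 interest = $4,749.79; pay $384.00 → $4,365.79
Total interest: $201.38 + $189.35 + $178.03 + $167.39 + $157.39 + $147.98 + $139.14 + $130.82 + $123.01 + $115.66 + $108.74 + $102.25 = $1,761.14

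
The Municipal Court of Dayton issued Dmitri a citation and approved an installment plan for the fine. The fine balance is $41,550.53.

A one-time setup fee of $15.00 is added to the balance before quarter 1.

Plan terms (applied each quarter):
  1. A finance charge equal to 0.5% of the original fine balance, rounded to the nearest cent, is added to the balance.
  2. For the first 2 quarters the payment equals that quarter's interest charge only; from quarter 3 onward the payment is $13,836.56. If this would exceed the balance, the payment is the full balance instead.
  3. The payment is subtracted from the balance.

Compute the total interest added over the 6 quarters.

$1,246.50

# | Opening | Interest | Payment | End bal
1 | $41,565.53 | $207.75 | $207.75 | $41,565.53
2 | $41,565.53 | $207.75 | $207.75 | $41,565.53
3 | $41,565.53 | $207.75 | $13,836.56 | $27,936.72
4 | $27,936.72 | $207.75 | $13,836.56 | $14,307.91
5 | $14,307.91 | $207.75 | $13,836.56 | $679.10
6 | $679.10 | $207.75 | $886.85 | $0.00
Total interest: $207.75 + $207.75 + $207.75 + $207.75 + $207.75 + $207.75 = $1,246.50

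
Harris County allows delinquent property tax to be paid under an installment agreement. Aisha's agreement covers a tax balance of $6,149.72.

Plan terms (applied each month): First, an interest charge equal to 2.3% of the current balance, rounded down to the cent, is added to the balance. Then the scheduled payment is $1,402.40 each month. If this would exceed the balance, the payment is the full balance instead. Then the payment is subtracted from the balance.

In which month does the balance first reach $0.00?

5

Month 1: opening $6,149.72; interest $141.44 → $6,291.16; payment $1,402.40; balance $4,888.76
Month 2: opening $4,888.76; interest $112.44 → $5,001.20; payment $1,402.40; balance $3,598.80
Month 3: opening $3,598.80; interest $82.77 → $3,681.57; payment $1,402.40; balance $2,279.17
Month 4: opening $2,279.17; interest $52.42 → $2,331.59; payment $1,402.40; balance $929.19
Month 5: opening $929.19; interest $21.37 → $950.56; payment $950.56; balance $0.00
Balance reaches $0.00 in month 5.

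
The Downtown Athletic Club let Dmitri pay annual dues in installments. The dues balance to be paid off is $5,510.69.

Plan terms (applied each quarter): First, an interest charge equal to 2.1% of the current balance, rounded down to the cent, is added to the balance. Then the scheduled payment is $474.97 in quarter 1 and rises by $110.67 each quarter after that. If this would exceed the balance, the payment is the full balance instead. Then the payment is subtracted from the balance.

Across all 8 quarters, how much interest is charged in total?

Quarter 1: opening $5,510.69; interest $115.72 → $5,626.41; payment $474.97; balance $5,151.44
Quarter 2: opening $5,151.44; interest $108.18 → $5,259.62; payment $585.64; balance $4,673.98
Quarter 3: opening $4,673.98; interest $98.15 → $4,772.13; payment $696.31; balance $4,075.82
Quarter 4: opening $4,075.82; interest $85.59 → $4,161.41; payment $806.98; balance $3,354.43
Quarter 5: opening $3,354.43; interest $70.44 → $3,424.87; payment $917.65; balance $2,507.22
Quarter 6: opening $2,507.22; interest $52.65 → $2,559.87; payment $1,028.32; balance $1,531.55
Quarter 7: opening $1,531.55; interest $32.16 → $1,563.71; payment $1,138.99; balance $424.72
Quarter 8: opening $424.72; interest $8.91 → $433.63; payment $433.63; balance $0.00
Total interest: $115.72 + $108.18 + $98.15 + $85.59 + $70.44 + $52.65 + $32.16 + $8.91 = $571.80

$571.80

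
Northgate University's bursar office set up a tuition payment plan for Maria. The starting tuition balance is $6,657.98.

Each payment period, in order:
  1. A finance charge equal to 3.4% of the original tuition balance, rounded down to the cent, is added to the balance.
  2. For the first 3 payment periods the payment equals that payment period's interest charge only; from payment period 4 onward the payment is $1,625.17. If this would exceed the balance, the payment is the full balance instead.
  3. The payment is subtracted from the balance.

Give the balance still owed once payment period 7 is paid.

$1,062.78

Payment period 1: $6,657.98 +$226.37 interest = $6,884.35; pay $226.37 → $6,657.98
Payment period 2: $6,657.98 +$226.37 interest = $6,884.35; pay $226.37 → $6,657.98
Payment period 3: $6,657.98 +$226.37 interest = $6,884.35; pay $226.37 → $6,657.98
Payment period 4: $6,657.98 +$226.37 interest = $6,884.35; pay $1,625.17 → $5,259.18
Payment period 5: $5,259.18 +$226.37 interest = $5,485.55; pay $1,625.17 → $3,860.38
Payment period 6: $3,860.38 +$226.37 interest = $4,086.75; pay $1,625.17 → $2,461.58
Payment period 7: $2,461.58 +$226.37 interest = $2,687.95; pay $1,625.17 → $1,062.78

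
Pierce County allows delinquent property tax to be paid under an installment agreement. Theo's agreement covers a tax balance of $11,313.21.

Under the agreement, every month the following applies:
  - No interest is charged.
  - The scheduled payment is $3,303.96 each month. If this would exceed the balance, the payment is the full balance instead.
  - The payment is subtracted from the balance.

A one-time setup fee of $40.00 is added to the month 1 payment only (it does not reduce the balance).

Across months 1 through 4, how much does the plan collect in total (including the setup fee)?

$11,353.21

Month 1: $11,313.21 − $3,303.96 (+ $40.00 fee) → $8,009.25
Month 2: $8,009.25 − $3,303.96 → $4,705.29
Month 3: $4,705.29 − $3,303.96 → $1,401.33
Month 4: $1,401.33 − $1,401.33 → $0.00
Total paid: $11,353.21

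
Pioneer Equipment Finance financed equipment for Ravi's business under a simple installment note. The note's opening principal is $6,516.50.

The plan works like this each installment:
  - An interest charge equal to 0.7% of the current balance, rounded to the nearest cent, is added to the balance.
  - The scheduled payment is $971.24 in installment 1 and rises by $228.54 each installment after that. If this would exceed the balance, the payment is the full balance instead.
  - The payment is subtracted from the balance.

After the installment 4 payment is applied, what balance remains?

Installment 1: $6,516.50 +$45.62 interest = $6,562.12; pay $971.24 → $5,590.88
Installment 2: $5,590.88 +$39.14 interest = $5,630.02; pay $1,199.78 → $4,430.24
Installment 3: $4,430.24 +$31.01 interest = $4,461.25; pay $1,428.32 → $3,032.93
Installment 4: $3,032.93 +$21.23 interest = $3,054.16; pay $1,656.86 → $1,397.30

$1,397.30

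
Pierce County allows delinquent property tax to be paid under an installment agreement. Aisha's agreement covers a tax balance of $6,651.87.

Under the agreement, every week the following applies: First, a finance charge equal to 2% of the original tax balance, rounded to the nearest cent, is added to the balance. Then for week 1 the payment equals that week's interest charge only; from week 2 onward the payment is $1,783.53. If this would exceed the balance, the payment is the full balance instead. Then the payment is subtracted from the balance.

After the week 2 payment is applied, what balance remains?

Week 1: $6,651.87 +$133.04 interest = $6,784.91; pay $133.04 → $6,651.87
Week 2: $6,651.87 +$133.04 interest = $6,784.91; pay $1,783.53 → $5,001.38

$5,001.38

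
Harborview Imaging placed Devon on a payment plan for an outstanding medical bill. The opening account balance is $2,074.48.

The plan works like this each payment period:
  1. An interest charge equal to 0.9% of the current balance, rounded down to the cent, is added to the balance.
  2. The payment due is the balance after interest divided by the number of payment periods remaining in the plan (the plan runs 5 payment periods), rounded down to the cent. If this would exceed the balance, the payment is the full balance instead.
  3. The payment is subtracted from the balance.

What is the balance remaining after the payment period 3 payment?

$852.40

Payment period 1: $2,074.48 +$18.67 interest = $2,093.15; pay $418.63 → $1,674.52
Payment period 2: $1,674.52 +$15.07 interest = $1,689.59; pay $422.39 → $1,267.20
Payment period 3: $1,267.20 +$11.40 interest = $1,278.60; pay $426.20 → $852.40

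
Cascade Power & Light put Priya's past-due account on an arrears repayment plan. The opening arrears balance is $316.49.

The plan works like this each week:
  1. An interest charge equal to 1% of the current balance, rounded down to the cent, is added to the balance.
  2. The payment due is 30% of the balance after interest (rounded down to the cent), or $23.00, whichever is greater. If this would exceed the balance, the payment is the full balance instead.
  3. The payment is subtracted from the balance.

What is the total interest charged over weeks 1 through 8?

# | Opening | Interest | Payment | End bal
1 | $316.49 | $3.16 | $95.89 | $223.76
2 | $223.76 | $2.23 | $67.79 | $158.20
3 | $158.20 | $1.58 | $47.93 | $111.85
4 | $111.85 | $1.11 | $33.88 | $79.08
5 | $79.08 | $0.79 | $23.96 | $55.91
6 | $55.91 | $0.55 | $23.00 | $33.46
7 | $33.46 | $0.33 | $23.00 | $10.79
8 | $10.79 | $0.10 | $10.89 | $0.00
Total interest: $3.16 + $2.23 + $1.58 + $1.11 + $0.79 + $0.55 + $0.33 + $0.10 = $9.85

$9.85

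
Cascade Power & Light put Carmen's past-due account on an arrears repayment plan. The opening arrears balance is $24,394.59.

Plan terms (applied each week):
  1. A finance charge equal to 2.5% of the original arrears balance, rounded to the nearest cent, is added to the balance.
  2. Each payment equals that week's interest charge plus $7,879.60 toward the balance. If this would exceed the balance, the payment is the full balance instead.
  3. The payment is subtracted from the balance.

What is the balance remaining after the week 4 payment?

Week 1: $24,394.59 +$609.86 interest = $25,004.45; pay $8,489.46 → $16,514.99
Week 2: $16,514.99 +$609.86 interest = $17,124.85; pay $8,489.46 → $8,635.39
Week 3: $8,635.39 +$609.86 interest = $9,245.25; pay $8,489.46 → $755.79
Week 4: $755.79 +$609.86 interest = $1,365.65; pay $1,365.65 → $0.00

$0.00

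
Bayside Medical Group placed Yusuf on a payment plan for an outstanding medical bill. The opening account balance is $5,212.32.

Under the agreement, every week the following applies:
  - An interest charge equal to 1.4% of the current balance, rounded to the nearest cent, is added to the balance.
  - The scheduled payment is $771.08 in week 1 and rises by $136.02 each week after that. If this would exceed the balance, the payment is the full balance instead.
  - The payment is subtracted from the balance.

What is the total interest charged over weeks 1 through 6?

# | Opening | Interest | Payment | End bal
1 | $5,212.32 | $72.97 | $771.08 | $4,514.21
2 | $4,514.21 | $63.20 | $907.10 | $3,670.31
3 | $3,670.31 | $51.38 | $1,043.12 | $2,678.57
4 | $2,678.57 | $37.50 | $1,179.14 | $1,536.93
5 | $1,536.93 | $21.52 | $1,315.16 | $243.29
6 | $243.29 | $3.41 | $246.70 | $0.00
Total interest: $72.97 + $63.20 + $51.38 + $37.50 + $21.52 + $3.41 = $249.98

$249.98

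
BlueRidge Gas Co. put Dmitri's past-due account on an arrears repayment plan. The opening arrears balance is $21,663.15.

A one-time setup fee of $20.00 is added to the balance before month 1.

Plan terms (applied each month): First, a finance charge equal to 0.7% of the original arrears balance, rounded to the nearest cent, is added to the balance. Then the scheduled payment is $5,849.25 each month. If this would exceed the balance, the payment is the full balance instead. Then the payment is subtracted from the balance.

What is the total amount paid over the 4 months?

$22,289.71

# | Opening | Interest | Payment | End bal
1 | $21,683.15 | $151.64 | $5,849.25 | $15,985.54
2 | $15,985.54 | $151.64 | $5,849.25 | $10,287.93
3 | $10,287.93 | $151.64 | $5,849.25 | $4,590.32
4 | $4,590.32 | $151.64 | $4,741.96 | $0.00
Total paid: $22,289.71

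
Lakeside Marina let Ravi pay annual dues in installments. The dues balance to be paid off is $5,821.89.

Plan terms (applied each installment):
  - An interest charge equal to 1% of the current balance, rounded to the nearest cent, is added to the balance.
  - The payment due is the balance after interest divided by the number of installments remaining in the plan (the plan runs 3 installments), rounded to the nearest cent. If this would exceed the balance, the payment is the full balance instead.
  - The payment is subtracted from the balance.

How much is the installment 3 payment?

$1,999.43

Installment 1: $5,821.89 +$58.22 interest = $5,880.11; pay $1,960.04 → $3,920.07
Installment 2: $3,920.07 +$39.20 interest = $3,959.27; pay $1,979.64 → $1,979.63
Installment 3: $1,979.63 +$19.80 interest = $1,999.43; pay $1,999.43 → $0.00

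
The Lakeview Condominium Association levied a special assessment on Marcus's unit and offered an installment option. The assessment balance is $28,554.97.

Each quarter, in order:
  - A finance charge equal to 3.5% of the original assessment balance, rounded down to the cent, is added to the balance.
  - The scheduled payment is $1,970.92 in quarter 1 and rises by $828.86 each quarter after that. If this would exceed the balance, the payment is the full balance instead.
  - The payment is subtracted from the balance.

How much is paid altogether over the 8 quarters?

Quarter 1: opening $28,554.97; interest $999.42 → $29,554.39; payment $1,970.92; balance $27,583.47
Quarter 2: opening $27,583.47; interest $999.42 → $28,582.89; payment $2,799.78; balance $25,783.11
Quarter 3: opening $25,783.11; interest $999.42 → $26,782.53; payment $3,628.64; balance $23,153.89
Quarter 4: opening $23,153.89; interest $999.42 → $24,153.31; payment $4,457.50; balance $19,695.81
Quarter 5: opening $19,695.81; interest $999.42 → $20,695.23; payment $5,286.36; balance $15,408.87
Quarter 6: opening $15,408.87; interest $999.42 → $16,408.29; payment $6,115.22; balance $10,293.07
Quarter 7: opening $10,293.07; interest $999.42 → $11,292.49; payment $6,944.08; balance $4,348.41
Quarter 8: opening $4,348.41; interest $999.42 → $5,347.83; payment $5,347.83; balance $0.00
Total paid: $36,550.33

$36,550.33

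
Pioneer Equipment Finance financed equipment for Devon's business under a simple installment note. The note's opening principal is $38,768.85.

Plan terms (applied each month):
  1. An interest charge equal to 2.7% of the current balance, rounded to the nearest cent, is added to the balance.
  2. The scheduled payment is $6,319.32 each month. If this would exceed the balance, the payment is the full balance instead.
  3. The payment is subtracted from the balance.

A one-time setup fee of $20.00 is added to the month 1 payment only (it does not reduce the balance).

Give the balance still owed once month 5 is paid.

Month 1: opening $38,768.85; interest $1,046.76 → $39,815.61; payment $6,319.32 (+ $20.00 fee); balance $33,496.29
Month 2: opening $33,496.29; interest $904.40 → $34,400.69; payment $6,319.32; balance $28,081.37
Month 3: opening $28,081.37; interest $758.20 → $28,839.57; payment $6,319.32; balance $22,520.25
Month 4: opening $22,520.25; interest $608.05 → $23,128.30; payment $6,319.32; balance $16,808.98
Month 5: opening $16,808.98; interest $453.84 → $17,262.82; payment $6,319.32; balance $10,943.50

$10,943.50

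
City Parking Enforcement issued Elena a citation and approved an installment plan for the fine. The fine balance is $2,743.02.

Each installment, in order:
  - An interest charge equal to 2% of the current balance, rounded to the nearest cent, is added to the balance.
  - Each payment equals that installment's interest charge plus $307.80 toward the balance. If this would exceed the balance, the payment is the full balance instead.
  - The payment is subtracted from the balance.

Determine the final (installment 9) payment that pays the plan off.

$286.23

# | Opening | Interest | Payment | End bal
1 | $2,743.02 | $54.86 | $362.66 | $2,435.22
2 | $2,435.22 | $48.70 | $356.50 | $2,127.42
3 | $2,127.42 | $42.55 | $350.35 | $1,819.62
4 | $1,819.62 | $36.39 | $344.19 | $1,511.82
5 | $1,511.82 | $30.24 | $338.04 | $1,204.02
6 | $1,204.02 | $24.08 | $331.88 | $896.22
7 | $896.22 | $17.92 | $325.72 | $588.42
8 | $588.42 | $11.77 | $319.57 | $280.62
9 | $280.62 | $5.61 | $286.23 | $0.00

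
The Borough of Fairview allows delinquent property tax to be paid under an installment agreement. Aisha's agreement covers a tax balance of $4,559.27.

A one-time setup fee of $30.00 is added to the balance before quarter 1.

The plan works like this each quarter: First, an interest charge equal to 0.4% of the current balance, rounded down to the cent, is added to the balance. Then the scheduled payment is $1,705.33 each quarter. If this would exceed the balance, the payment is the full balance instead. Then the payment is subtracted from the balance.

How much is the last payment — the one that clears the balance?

$1,213.39

# | Opening | Interest | Payment | End bal
1 | $4,589.27 | $18.35 | $1,705.33 | $2,902.29
2 | $2,902.29 | $11.60 | $1,705.33 | $1,208.56
3 | $1,208.56 | $4.83 | $1,213.39 | $0.00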